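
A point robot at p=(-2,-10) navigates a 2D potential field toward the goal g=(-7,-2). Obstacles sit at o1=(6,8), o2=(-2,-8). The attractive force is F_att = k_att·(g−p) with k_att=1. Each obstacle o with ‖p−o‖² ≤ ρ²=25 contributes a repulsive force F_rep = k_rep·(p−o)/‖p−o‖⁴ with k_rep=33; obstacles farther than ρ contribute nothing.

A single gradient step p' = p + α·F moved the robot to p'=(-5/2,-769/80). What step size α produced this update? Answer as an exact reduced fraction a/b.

F_att = 1·(g−p) = 1·(-5,8) = (-5.0000,8.0000)
o1: d²=388 > ρ²=25 → inactive
o2: d²=4 ≤ ρ²=25; F_rep = 33·(0,-2)/4² = (0.0000,-4.1250)
F = F_att + ΣF_rep = (-5.0000,3.8750)
Δp = p'−p = (-0.5000,0.3875); α = Δx/Fx = (-1/2) / (-5) = 1/10
check: Δy/Fy = (31/80) / (31/8) = 1/10 ✓

α = 1/10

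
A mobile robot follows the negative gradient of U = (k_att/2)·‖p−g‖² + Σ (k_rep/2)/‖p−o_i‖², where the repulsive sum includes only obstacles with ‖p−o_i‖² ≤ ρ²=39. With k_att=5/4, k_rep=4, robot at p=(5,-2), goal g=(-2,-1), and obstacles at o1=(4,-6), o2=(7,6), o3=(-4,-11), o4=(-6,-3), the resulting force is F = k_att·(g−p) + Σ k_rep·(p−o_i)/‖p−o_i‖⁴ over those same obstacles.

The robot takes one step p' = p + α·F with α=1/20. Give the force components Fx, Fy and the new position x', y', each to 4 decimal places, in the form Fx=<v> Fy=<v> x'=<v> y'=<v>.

Fx=-8.7362 Fy=1.3054 x'=4.5632 y'=-1.9347

F_att = 5/4·(g−p) = 5/4·(-7,1) = (-8.7500,1.2500)
o1: d²=17 ≤ ρ²=39; F_rep = 4·(1,4)/17² = (0.0138,0.0554)
o2: d²=68 > ρ²=39 → inactive
o3: d²=162 > ρ²=39 → inactive
o4: d²=122 > ρ²=39 → inactive
F = F_att + ΣF_rep = (-8.7362,1.3054)
p' = p + 1/20·F = (4.5632,-1.9347)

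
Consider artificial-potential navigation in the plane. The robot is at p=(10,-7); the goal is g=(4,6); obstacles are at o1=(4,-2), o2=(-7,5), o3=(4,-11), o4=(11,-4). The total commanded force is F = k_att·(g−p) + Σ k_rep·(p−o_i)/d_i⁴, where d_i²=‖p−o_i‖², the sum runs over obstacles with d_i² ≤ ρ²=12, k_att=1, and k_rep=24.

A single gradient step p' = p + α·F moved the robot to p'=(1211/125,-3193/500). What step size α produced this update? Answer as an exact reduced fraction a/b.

F_att = 1·(g−p) = 1·(-6,13) = (-6.0000,13.0000)
o1: d²=61 > ρ²=12 → inactive
o2: d²=433 > ρ²=12 → inactive
o3: d²=52 > ρ²=12 → inactive
o4: d²=10 ≤ ρ²=12; F_rep = 24·(-1,-3)/10² = (-0.2400,-0.7200)
F = F_att + ΣF_rep = (-6.2400,12.2800)
Δp = p'−p = (-0.3120,0.6140); α = Δx/Fx = (-39/125) / (-156/25) = 1/20
check: Δy/Fy = (307/500) / (307/25) = 1/20 ✓

α = 1/20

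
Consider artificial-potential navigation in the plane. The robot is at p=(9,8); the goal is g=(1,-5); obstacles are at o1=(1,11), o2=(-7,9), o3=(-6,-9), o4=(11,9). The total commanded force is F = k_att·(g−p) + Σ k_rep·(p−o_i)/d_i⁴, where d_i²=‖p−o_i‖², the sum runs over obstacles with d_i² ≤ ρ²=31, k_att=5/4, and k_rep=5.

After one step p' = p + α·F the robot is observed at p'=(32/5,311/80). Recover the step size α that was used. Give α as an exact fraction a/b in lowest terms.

F_att = 5/4·(g−p) = 5/4·(-8,-13) = (-10.0000,-16.2500)
o1: d²=73 > ρ²=31 → inactive
o2: d²=257 > ρ²=31 → inactive
o3: d²=514 > ρ²=31 → inactive
o4: d²=5 ≤ ρ²=31; F_rep = 5·(-2,-1)/5² = (-0.4000,-0.2000)
F = F_att + ΣF_rep = (-10.4000,-16.4500)
Δp = p'−p = (-2.6000,-4.1125); α = Δx/Fx = (-13/5) / (-52/5) = 1/4
check: Δy/Fy = (-329/80) / (-329/20) = 1/4 ✓

α = 1/4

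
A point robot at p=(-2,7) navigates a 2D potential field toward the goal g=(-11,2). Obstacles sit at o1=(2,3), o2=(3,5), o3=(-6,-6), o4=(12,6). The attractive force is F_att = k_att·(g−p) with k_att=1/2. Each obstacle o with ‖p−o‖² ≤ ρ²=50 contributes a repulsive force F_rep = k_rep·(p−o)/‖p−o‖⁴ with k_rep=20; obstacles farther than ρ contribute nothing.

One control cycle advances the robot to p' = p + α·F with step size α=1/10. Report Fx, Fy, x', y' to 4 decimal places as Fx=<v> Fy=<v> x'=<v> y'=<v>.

F_att = 1/2·(g−p) = 1/2·(-9,-5) = (-4.5000,-2.5000)
o1: d²=32 ≤ ρ²=50; F_rep = 20·(-4,4)/32² = (-0.0781,0.0781)
o2: d²=29 ≤ ρ²=50; F_rep = 20·(-5,2)/29² = (-0.1189,0.0476)
o3: d²=185 > ρ²=50 → inactive
o4: d²=197 > ρ²=50 → inactive
F = F_att + ΣF_rep = (-4.6970,-2.3743)
p' = p + 1/10·F = (-2.4697,6.7626)

Fx=-4.6970 Fy=-2.3743 x'=-2.4697 y'=6.7626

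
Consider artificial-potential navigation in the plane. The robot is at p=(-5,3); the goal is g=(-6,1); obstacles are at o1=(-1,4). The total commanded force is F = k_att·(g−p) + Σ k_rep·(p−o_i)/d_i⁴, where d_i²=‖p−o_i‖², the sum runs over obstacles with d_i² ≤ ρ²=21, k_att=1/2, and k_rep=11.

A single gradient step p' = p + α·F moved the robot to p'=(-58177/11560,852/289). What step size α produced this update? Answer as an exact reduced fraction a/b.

F_att = 1/2·(g−p) = 1/2·(-1,-2) = (-0.5000,-1.0000)
o1: d²=17 ≤ ρ²=21; F_rep = 11·(-4,-1)/17² = (-0.1522,-0.0381)
F = F_att + ΣF_rep = (-0.6522,-1.0381)
Δp = p'−p = (-0.0326,-0.0519); α = Δx/Fx = (-377/11560) / (-377/578) = 1/20
check: Δy/Fy = (-15/289) / (-300/289) = 1/20 ✓

α = 1/20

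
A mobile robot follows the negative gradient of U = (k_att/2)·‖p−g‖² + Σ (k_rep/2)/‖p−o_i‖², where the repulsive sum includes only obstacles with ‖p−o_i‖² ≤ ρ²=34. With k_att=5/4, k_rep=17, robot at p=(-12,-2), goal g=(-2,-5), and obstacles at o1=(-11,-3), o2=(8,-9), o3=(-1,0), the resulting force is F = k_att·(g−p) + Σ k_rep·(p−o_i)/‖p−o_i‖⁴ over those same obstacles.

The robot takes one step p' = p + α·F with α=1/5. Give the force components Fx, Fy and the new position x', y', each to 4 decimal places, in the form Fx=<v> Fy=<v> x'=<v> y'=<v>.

Fx=8.2500 Fy=0.5000 x'=-10.3500 y'=-1.9000

F_att = 5/4·(g−p) = 5/4·(10,-3) = (12.5000,-3.7500)
o1: d²=2 ≤ ρ²=34; F_rep = 17·(-1,1)/2² = (-4.2500,4.2500)
o2: d²=449 > ρ²=34 → inactive
o3: d²=125 > ρ²=34 → inactive
F = F_att + ΣF_rep = (8.2500,0.5000)
p' = p + 1/5·F = (-10.3500,-1.9000)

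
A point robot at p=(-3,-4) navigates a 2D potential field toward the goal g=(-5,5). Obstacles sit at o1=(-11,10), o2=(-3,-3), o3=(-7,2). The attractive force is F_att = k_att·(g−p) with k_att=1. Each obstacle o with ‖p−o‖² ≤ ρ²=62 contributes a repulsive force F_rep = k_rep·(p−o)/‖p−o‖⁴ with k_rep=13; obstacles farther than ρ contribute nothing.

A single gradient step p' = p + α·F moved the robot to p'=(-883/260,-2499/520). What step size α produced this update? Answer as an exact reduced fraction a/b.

F_att = 1·(g−p) = 1·(-2,9) = (-2.0000,9.0000)
o1: d²=260 > ρ²=62 → inactive
o2: d²=1 ≤ ρ²=62; F_rep = 13·(0,-1)/1² = (0.0000,-13.0000)
o3: d²=52 ≤ ρ²=62; F_rep = 13·(4,-6)/52² = (0.0192,-0.0288)
F = F_att + ΣF_rep = (-1.9808,-4.0288)
Δp = p'−p = (-0.3962,-0.8058); α = Δx/Fx = (-103/260) / (-103/52) = 1/5
check: Δy/Fy = (-419/520) / (-419/104) = 1/5 ✓

α = 1/5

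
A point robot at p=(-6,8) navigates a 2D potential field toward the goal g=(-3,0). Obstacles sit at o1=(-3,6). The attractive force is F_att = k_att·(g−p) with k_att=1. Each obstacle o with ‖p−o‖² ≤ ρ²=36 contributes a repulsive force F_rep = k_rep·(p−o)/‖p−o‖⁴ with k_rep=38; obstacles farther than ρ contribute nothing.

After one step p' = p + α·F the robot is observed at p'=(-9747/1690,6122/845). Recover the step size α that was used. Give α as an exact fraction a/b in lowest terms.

α = 1/10

F_att = 1·(g−p) = 1·(3,-8) = (3.0000,-8.0000)
o1: d²=13 ≤ ρ²=36; F_rep = 38·(-3,2)/13² = (-0.6746,0.4497)
F = F_att + ΣF_rep = (2.3254,-7.5503)
Δp = p'−p = (0.2325,-0.7550); α = Δx/Fx = (393/1690) / (393/169) = 1/10
check: Δy/Fy = (-638/845) / (-1276/169) = 1/10 ✓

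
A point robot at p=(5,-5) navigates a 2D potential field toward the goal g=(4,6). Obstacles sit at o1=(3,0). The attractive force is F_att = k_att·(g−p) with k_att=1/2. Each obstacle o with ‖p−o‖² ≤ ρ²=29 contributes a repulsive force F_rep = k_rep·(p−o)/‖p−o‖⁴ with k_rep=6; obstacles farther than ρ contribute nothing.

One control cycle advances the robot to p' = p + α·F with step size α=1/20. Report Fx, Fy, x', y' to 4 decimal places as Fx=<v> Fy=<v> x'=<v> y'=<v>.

Fx=-0.4857 Fy=5.4643 x'=4.9757 y'=-4.7268

F_att = 1/2·(g−p) = 1/2·(-1,11) = (-0.5000,5.5000)
o1: d²=29 ≤ ρ²=29; F_rep = 6·(2,-5)/29² = (0.0143,-0.0357)
F = F_att + ΣF_rep = (-0.4857,5.4643)
p' = p + 1/20·F = (4.9757,-4.7268)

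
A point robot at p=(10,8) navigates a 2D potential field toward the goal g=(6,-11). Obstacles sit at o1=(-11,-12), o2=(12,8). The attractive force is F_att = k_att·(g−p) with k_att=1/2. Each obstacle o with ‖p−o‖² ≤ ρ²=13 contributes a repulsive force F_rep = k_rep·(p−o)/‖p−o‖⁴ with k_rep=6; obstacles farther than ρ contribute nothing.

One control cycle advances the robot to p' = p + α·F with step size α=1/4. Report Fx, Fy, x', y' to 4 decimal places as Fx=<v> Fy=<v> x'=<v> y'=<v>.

F_att = 1/2·(g−p) = 1/2·(-4,-19) = (-2.0000,-9.5000)
o1: d²=841 > ρ²=13 → inactive
o2: d²=4 ≤ ρ²=13; F_rep = 6·(-2,0)/4² = (-0.7500,0.0000)
F = F_att + ΣF_rep = (-2.7500,-9.5000)
p' = p + 1/4·F = (9.3125,5.6250)

Fx=-2.7500 Fy=-9.5000 x'=9.3125 y'=5.6250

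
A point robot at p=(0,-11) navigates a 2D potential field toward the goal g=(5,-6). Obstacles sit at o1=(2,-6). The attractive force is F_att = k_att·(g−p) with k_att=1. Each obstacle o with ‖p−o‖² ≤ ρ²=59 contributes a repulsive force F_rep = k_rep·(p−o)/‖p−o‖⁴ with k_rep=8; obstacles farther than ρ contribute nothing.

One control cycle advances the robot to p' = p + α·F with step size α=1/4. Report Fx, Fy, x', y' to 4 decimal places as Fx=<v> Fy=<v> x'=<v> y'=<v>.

F_att = 1·(g−p) = 1·(5,5) = (5.0000,5.0000)
o1: d²=29 ≤ ρ²=59; F_rep = 8·(-2,-5)/29² = (-0.0190,-0.0476)
F = F_att + ΣF_rep = (4.9810,4.9524)
p' = p + 1/4·F = (1.2452,-9.7619)

Fx=4.9810 Fy=4.9524 x'=1.2452 y'=-9.7619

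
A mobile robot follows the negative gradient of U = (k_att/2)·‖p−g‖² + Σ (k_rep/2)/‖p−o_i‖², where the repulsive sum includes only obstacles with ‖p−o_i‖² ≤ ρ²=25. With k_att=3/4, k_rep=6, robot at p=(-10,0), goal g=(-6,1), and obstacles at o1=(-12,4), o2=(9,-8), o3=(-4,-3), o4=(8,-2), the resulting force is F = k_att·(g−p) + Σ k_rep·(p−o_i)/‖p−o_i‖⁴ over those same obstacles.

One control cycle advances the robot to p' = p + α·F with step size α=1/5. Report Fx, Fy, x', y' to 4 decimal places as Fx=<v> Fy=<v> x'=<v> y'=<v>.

F_att = 3/4·(g−p) = 3/4·(4,1) = (3.0000,0.7500)
o1: d²=20 ≤ ρ²=25; F_rep = 6·(2,-4)/20² = (0.0300,-0.0600)
o2: d²=425 > ρ²=25 → inactive
o3: d²=45 > ρ²=25 → inactive
o4: d²=328 > ρ²=25 → inactive
F = F_att + ΣF_rep = (3.0300,0.6900)
p' = p + 1/5·F = (-9.3940,0.1380)

Fx=3.0300 Fy=0.6900 x'=-9.3940 y'=0.1380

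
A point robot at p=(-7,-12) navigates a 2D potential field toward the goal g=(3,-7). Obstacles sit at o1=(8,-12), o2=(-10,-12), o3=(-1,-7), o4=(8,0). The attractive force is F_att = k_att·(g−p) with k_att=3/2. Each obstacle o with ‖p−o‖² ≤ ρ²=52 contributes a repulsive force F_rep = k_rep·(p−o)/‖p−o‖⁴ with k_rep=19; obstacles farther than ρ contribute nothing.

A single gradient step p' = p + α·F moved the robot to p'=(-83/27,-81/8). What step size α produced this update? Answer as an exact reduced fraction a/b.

F_att = 3/2·(g−p) = 3/2·(10,5) = (15.0000,7.5000)
o1: d²=225 > ρ²=52 → inactive
o2: d²=9 ≤ ρ²=52; F_rep = 19·(3,0)/9² = (0.7037,0.0000)
o3: d²=61 > ρ²=52 → inactive
o4: d²=369 > ρ²=52 → inactive
F = F_att + ΣF_rep = (15.7037,7.5000)
Δp = p'−p = (3.9259,1.8750); α = Δx/Fx = (106/27) / (424/27) = 1/4
check: Δy/Fy = (15/8) / (15/2) = 1/4 ✓

α = 1/4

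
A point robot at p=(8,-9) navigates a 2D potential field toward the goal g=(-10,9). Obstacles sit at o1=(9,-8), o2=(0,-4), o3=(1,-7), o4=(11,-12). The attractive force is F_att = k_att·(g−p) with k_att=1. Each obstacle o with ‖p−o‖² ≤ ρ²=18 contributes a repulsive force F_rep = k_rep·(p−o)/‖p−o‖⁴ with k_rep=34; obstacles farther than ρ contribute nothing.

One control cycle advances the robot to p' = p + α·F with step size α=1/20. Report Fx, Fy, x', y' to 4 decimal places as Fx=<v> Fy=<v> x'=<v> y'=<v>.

F_att = 1·(g−p) = 1·(-18,18) = (-18.0000,18.0000)
o1: d²=2 ≤ ρ²=18; F_rep = 34·(-1,-1)/2² = (-8.5000,-8.5000)
o2: d²=89 > ρ²=18 → inactive
o3: d²=53 > ρ²=18 → inactive
o4: d²=18 ≤ ρ²=18; F_rep = 34·(-3,3)/18² = (-0.3148,0.3148)
F = F_att + ΣF_rep = (-26.8148,9.8148)
p' = p + 1/20·F = (6.6593,-8.5093)

Fx=-26.8148 Fy=9.8148 x'=6.6593 y'=-8.5093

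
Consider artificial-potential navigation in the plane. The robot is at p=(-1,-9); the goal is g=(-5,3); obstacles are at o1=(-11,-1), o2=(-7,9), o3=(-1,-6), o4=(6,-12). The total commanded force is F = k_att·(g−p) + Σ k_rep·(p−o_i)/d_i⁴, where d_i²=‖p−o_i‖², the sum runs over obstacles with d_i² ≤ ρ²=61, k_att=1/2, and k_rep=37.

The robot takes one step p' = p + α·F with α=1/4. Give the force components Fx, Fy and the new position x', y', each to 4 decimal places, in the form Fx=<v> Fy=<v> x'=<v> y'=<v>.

F_att = 1/2·(g−p) = 1/2·(-4,12) = (-2.0000,6.0000)
o1: d²=164 > ρ²=61 → inactive
o2: d²=360 > ρ²=61 → inactive
o3: d²=9 ≤ ρ²=61; F_rep = 37·(0,-3)/9² = (0.0000,-1.3704)
o4: d²=58 ≤ ρ²=61; F_rep = 37·(-7,3)/58² = (-0.0770,0.0330)
F = F_att + ΣF_rep = (-2.0770,4.6626)
p' = p + 1/4·F = (-1.5192,-7.8343)

Fx=-2.0770 Fy=4.6626 x'=-1.5192 y'=-7.8343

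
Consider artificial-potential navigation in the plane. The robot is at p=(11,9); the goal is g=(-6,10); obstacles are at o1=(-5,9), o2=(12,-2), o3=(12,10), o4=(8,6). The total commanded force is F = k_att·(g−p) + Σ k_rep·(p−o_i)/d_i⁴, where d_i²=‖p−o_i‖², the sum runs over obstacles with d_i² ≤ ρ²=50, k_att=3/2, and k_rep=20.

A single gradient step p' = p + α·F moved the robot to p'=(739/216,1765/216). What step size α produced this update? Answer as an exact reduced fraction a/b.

F_att = 3/2·(g−p) = 3/2·(-17,1) = (-25.5000,1.5000)
o1: d²=256 > ρ²=50 → inactive
o2: d²=122 > ρ²=50 → inactive
o3: d²=2 ≤ ρ²=50; F_rep = 20·(-1,-1)/2² = (-5.0000,-5.0000)
o4: d²=18 ≤ ρ²=50; F_rep = 20·(3,3)/18² = (0.1852,0.1852)
F = F_att + ΣF_rep = (-30.3148,-3.3148)
Δp = p'−p = (-7.5787,-0.8287); α = Δx/Fx = (-1637/216) / (-1637/54) = 1/4
check: Δy/Fy = (-179/216) / (-179/54) = 1/4 ✓

α = 1/4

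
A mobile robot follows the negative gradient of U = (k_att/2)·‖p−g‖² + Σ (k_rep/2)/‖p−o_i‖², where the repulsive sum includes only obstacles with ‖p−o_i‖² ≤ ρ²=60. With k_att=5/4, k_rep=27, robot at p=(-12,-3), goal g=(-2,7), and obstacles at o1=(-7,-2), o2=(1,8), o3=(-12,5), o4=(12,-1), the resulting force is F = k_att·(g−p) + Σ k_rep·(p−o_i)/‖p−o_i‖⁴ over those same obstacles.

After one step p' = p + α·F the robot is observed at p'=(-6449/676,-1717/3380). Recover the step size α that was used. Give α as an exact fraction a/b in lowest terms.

α = 1/5

F_att = 5/4·(g−p) = 5/4·(10,10) = (12.5000,12.5000)
o1: d²=26 ≤ ρ²=60; F_rep = 27·(-5,-1)/26² = (-0.1997,-0.0399)
o2: d²=290 > ρ²=60 → inactive
o3: d²=64 > ρ²=60 → inactive
o4: d²=580 > ρ²=60 → inactive
F = F_att + ΣF_rep = (12.3003,12.4601)
Δp = p'−p = (2.4601,2.4920); α = Δx/Fx = (1663/676) / (8315/676) = 1/5
check: Δy/Fy = (8423/3380) / (8423/676) = 1/5 ✓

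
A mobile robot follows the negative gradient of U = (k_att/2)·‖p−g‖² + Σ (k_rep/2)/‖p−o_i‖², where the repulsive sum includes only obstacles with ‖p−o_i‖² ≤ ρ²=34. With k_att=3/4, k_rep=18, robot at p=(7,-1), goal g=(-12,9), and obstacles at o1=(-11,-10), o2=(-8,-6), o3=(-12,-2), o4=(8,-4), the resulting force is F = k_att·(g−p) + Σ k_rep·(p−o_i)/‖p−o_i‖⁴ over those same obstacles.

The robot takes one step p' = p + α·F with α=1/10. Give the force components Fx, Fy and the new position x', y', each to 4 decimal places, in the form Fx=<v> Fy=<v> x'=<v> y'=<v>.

F_att = 3/4·(g−p) = 3/4·(-19,10) = (-14.2500,7.5000)
o1: d²=405 > ρ²=34 → inactive
o2: d²=250 > ρ²=34 → inactive
o3: d²=362 > ρ²=34 → inactive
o4: d²=10 ≤ ρ²=34; F_rep = 18·(-1,3)/10² = (-0.1800,0.5400)
F = F_att + ΣF_rep = (-14.4300,8.0400)
p' = p + 1/10·F = (5.5570,-0.1960)

Fx=-14.4300 Fy=8.0400 x'=5.5570 y'=-0.1960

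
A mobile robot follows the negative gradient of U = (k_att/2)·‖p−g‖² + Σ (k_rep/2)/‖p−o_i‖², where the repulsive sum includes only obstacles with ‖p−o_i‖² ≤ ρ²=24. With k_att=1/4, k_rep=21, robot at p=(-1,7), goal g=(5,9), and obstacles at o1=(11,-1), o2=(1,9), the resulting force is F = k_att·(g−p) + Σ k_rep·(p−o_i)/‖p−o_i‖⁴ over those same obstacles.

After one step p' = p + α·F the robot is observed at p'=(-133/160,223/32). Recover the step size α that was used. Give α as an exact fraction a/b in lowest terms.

α = 1/5

F_att = 1/4·(g−p) = 1/4·(6,2) = (1.5000,0.5000)
o1: d²=208 > ρ²=24 → inactive
o2: d²=8 ≤ ρ²=24; F_rep = 21·(-2,-2)/8² = (-0.6562,-0.6562)
F = F_att + ΣF_rep = (0.8438,-0.1562)
Δp = p'−p = (0.1688,-0.0312); α = Δx/Fx = (27/160) / (27/32) = 1/5
check: Δy/Fy = (-1/32) / (-5/32) = 1/5 ✓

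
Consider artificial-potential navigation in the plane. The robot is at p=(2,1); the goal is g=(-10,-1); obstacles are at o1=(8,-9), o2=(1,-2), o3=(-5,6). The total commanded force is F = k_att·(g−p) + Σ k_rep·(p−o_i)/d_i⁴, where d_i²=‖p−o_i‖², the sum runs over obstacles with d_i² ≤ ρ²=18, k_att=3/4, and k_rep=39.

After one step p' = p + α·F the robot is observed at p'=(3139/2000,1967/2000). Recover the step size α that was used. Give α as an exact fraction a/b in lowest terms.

F_att = 3/4·(g−p) = 3/4·(-12,-2) = (-9.0000,-1.5000)
o1: d²=136 > ρ²=18 → inactive
o2: d²=10 ≤ ρ²=18; F_rep = 39·(1,3)/10² = (0.3900,1.1700)
o3: d²=74 > ρ²=18 → inactive
F = F_att + ΣF_rep = (-8.6100,-0.3300)
Δp = p'−p = (-0.4305,-0.0165); α = Δx/Fx = (-861/2000) / (-861/100) = 1/20
check: Δy/Fy = (-33/2000) / (-33/100) = 1/20 ✓

α = 1/20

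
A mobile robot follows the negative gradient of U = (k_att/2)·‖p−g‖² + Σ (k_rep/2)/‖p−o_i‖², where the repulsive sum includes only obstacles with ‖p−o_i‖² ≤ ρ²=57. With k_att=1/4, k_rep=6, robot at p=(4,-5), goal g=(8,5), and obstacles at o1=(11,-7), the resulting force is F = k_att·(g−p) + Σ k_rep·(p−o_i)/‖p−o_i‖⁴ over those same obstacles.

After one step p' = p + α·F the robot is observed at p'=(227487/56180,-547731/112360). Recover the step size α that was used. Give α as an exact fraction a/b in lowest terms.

α = 1/20

F_att = 1/4·(g−p) = 1/4·(4,10) = (1.0000,2.5000)
o1: d²=53 ≤ ρ²=57; F_rep = 6·(-7,2)/53² = (-0.0150,0.0043)
F = F_att + ΣF_rep = (0.9850,2.5043)
Δp = p'−p = (0.0493,0.1252); α = Δx/Fx = (2767/56180) / (2767/2809) = 1/20
check: Δy/Fy = (14069/112360) / (14069/5618) = 1/20 ✓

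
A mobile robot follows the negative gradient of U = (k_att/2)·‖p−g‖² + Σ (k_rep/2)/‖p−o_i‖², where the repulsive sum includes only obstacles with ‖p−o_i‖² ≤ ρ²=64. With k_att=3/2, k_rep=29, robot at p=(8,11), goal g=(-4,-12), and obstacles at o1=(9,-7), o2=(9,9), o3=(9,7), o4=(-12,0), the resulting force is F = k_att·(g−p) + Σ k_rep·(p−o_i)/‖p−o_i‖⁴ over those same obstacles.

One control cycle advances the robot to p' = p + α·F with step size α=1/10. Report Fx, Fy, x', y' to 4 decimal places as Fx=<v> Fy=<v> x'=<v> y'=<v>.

Fx=-19.2603 Fy=-31.7786 x'=6.0740 y'=7.8221

F_att = 3/2·(g−p) = 3/2·(-12,-23) = (-18.0000,-34.5000)
o1: d²=325 > ρ²=64 → inactive
o2: d²=5 ≤ ρ²=64; F_rep = 29·(-1,2)/5² = (-1.1600,2.3200)
o3: d²=17 ≤ ρ²=64; F_rep = 29·(-1,4)/17² = (-0.1003,0.4014)
o4: d²=521 > ρ²=64 → inactive
F = F_att + ΣF_rep = (-19.2603,-31.7786)
p' = p + 1/10·F = (6.0740,7.8221)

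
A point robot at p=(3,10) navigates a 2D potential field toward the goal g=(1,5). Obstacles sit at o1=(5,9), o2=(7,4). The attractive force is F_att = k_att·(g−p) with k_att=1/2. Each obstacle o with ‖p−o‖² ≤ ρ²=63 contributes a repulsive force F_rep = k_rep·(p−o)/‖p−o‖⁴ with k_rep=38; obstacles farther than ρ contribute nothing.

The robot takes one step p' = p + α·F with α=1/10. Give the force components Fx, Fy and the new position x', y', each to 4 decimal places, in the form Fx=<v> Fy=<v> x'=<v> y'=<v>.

F_att = 1/2·(g−p) = 1/2·(-2,-5) = (-1.0000,-2.5000)
o1: d²=5 ≤ ρ²=63; F_rep = 38·(-2,1)/5² = (-3.0400,1.5200)
o2: d²=52 ≤ ρ²=63; F_rep = 38·(-4,6)/52² = (-0.0562,0.0843)
F = F_att + ΣF_rep = (-4.0962,-0.8957)
p' = p + 1/10·F = (2.5904,9.9104)

Fx=-4.0962 Fy=-0.8957 x'=2.5904 y'=9.9104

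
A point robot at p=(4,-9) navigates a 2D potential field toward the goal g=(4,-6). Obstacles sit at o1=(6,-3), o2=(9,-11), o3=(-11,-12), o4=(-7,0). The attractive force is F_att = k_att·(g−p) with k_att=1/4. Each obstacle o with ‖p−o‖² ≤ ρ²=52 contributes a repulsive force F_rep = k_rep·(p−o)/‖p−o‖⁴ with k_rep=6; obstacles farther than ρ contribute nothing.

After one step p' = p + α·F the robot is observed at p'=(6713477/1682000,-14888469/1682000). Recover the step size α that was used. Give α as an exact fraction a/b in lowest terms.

F_att = 1/4·(g−p) = 1/4·(0,3) = (0.0000,0.7500)
o1: d²=40 ≤ ρ²=52; F_rep = 6·(-2,-6)/40² = (-0.0075,-0.0225)
o2: d²=29 ≤ ρ²=52; F_rep = 6·(-5,2)/29² = (-0.0357,0.0143)
o3: d²=234 > ρ²=52 → inactive
o4: d²=202 > ρ²=52 → inactive
F = F_att + ΣF_rep = (-0.0432,0.7418)
Δp = p'−p = (-0.0086,0.1484); α = Δx/Fx = (-14523/1682000) / (-14523/336400) = 1/5
check: Δy/Fy = (249531/1682000) / (249531/336400) = 1/5 ✓

α = 1/5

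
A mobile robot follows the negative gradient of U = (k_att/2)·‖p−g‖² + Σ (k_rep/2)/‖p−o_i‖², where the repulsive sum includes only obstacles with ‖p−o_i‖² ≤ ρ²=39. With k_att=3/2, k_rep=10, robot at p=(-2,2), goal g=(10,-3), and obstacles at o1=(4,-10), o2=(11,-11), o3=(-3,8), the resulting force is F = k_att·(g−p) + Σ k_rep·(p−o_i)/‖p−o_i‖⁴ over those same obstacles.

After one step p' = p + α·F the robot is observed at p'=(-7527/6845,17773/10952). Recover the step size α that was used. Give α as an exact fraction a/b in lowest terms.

F_att = 3/2·(g−p) = 3/2·(12,-5) = (18.0000,-7.5000)
o1: d²=180 > ρ²=39 → inactive
o2: d²=338 > ρ²=39 → inactive
o3: d²=37 ≤ ρ²=39; F_rep = 10·(1,-6)/37² = (0.0073,-0.0438)
F = F_att + ΣF_rep = (18.0073,-7.5438)
Δp = p'−p = (0.9004,-0.3772); α = Δx/Fx = (6163/6845) / (24652/1369) = 1/20
check: Δy/Fy = (-4131/10952) / (-20655/2738) = 1/20 ✓

α = 1/20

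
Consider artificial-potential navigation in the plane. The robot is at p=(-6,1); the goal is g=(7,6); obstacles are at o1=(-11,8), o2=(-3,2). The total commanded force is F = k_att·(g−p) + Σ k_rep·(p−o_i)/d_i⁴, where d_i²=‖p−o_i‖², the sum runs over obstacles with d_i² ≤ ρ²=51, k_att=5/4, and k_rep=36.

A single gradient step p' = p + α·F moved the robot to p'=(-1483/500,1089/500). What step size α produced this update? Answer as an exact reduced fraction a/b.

F_att = 5/4·(g−p) = 5/4·(13,5) = (16.2500,6.2500)
o1: d²=74 > ρ²=51 → inactive
o2: d²=10 ≤ ρ²=51; F_rep = 36·(-3,-1)/10² = (-1.0800,-0.3600)
F = F_att + ΣF_rep = (15.1700,5.8900)
Δp = p'−p = (3.0340,1.1780); α = Δx/Fx = (1517/500) / (1517/100) = 1/5
check: Δy/Fy = (589/500) / (589/100) = 1/5 ✓

α = 1/5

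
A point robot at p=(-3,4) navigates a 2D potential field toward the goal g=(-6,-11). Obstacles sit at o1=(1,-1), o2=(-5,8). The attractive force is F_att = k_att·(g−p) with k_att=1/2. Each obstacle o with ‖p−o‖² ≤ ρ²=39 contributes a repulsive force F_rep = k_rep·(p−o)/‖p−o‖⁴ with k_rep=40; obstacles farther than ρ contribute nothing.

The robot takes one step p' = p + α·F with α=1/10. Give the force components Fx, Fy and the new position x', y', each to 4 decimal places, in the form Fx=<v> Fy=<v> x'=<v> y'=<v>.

F_att = 1/2·(g−p) = 1/2·(-3,-15) = (-1.5000,-7.5000)
o1: d²=41 > ρ²=39 → inactive
o2: d²=20 ≤ ρ²=39; F_rep = 40·(2,-4)/20² = (0.2000,-0.4000)
F = F_att + ΣF_rep = (-1.3000,-7.9000)
p' = p + 1/10·F = (-3.1300,3.2100)

Fx=-1.3000 Fy=-7.9000 x'=-3.1300 y'=3.2100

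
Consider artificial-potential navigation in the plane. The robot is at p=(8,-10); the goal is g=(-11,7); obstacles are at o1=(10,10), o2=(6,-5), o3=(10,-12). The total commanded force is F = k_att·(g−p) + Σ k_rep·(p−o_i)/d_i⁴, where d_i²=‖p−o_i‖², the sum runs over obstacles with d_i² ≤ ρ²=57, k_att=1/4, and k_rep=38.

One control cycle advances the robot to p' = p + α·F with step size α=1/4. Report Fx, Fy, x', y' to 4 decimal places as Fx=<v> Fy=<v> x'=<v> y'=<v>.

F_att = 1/4·(g−p) = 1/4·(-19,17) = (-4.7500,4.2500)
o1: d²=404 > ρ²=57 → inactive
o2: d²=29 ≤ ρ²=57; F_rep = 38·(2,-5)/29² = (0.0904,-0.2259)
o3: d²=8 ≤ ρ²=57; F_rep = 38·(-2,2)/8² = (-1.1875,1.1875)
F = F_att + ΣF_rep = (-5.8471,5.2116)
p' = p + 1/4·F = (6.5382,-8.6971)

Fx=-5.8471 Fy=5.2116 x'=6.5382 y'=-8.6971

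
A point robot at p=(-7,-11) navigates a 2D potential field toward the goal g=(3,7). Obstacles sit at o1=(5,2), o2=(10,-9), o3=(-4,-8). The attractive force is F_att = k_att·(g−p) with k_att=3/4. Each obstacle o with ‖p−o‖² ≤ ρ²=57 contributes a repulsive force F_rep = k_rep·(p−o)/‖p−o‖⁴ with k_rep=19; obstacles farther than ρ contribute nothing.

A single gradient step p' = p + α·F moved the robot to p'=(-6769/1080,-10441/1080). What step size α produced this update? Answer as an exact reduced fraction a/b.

α = 1/10

F_att = 3/4·(g−p) = 3/4·(10,18) = (7.5000,13.5000)
o1: d²=313 > ρ²=57 → inactive
o2: d²=293 > ρ²=57 → inactive
o3: d²=18 ≤ ρ²=57; F_rep = 19·(-3,-3)/18² = (-0.1759,-0.1759)
F = F_att + ΣF_rep = (7.3241,13.3241)
Δp = p'−p = (0.7324,1.3324); α = Δx/Fx = (791/1080) / (791/108) = 1/10
check: Δy/Fy = (1439/1080) / (1439/108) = 1/10 ✓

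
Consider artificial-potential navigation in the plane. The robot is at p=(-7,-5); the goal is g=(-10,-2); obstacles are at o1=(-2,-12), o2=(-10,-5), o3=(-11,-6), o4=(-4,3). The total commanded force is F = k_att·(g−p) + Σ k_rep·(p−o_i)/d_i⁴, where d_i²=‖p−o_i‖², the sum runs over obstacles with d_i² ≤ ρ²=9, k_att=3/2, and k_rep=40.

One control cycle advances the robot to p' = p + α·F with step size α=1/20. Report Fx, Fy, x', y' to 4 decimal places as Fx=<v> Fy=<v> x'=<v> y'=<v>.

F_att = 3/2·(g−p) = 3/2·(-3,3) = (-4.5000,4.5000)
o1: d²=74 > ρ²=9 → inactive
o2: d²=9 ≤ ρ²=9; F_rep = 40·(3,0)/9² = (1.4815,0.0000)
o3: d²=17 > ρ²=9 → inactive
o4: d²=73 > ρ²=9 → inactive
F = F_att + ΣF_rep = (-3.0185,4.5000)
p' = p + 1/20·F = (-7.1509,-4.7750)

Fx=-3.0185 Fy=4.5000 x'=-7.1509 y'=-4.7750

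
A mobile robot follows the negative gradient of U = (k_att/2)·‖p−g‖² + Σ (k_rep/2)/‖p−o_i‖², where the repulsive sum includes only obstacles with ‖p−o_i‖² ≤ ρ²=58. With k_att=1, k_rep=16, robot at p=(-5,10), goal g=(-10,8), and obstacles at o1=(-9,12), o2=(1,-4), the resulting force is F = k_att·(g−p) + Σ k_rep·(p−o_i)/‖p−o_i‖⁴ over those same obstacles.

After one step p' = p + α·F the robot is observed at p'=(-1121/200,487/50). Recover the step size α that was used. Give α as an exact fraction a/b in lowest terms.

F_att = 1·(g−p) = 1·(-5,-2) = (-5.0000,-2.0000)
o1: d²=20 ≤ ρ²=58; F_rep = 16·(4,-2)/20² = (0.1600,-0.0800)
o2: d²=232 > ρ²=58 → inactive
F = F_att + ΣF_rep = (-4.8400,-2.0800)
Δp = p'−p = (-0.6050,-0.2600); α = Δx/Fx = (-121/200) / (-121/25) = 1/8
check: Δy/Fy = (-13/50) / (-52/25) = 1/8 ✓

α = 1/8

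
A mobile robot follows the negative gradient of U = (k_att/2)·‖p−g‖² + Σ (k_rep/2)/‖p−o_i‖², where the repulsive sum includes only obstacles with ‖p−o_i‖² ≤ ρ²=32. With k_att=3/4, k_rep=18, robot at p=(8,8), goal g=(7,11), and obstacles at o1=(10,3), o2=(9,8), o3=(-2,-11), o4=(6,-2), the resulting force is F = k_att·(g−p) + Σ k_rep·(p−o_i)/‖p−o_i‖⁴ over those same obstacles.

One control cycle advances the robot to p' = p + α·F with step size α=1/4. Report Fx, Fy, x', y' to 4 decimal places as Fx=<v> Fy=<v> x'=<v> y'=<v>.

F_att = 3/4·(g−p) = 3/4·(-1,3) = (-0.7500,2.2500)
o1: d²=29 ≤ ρ²=32; F_rep = 18·(-2,5)/29² = (-0.0428,0.1070)
o2: d²=1 ≤ ρ²=32; F_rep = 18·(-1,0)/1² = (-18.0000,0.0000)
o3: d²=461 > ρ²=32 → inactive
o4: d²=104 > ρ²=32 → inactive
F = F_att + ΣF_rep = (-18.7928,2.3570)
p' = p + 1/4·F = (3.3018,8.5893)

Fx=-18.7928 Fy=2.3570 x'=3.3018 y'=8.5893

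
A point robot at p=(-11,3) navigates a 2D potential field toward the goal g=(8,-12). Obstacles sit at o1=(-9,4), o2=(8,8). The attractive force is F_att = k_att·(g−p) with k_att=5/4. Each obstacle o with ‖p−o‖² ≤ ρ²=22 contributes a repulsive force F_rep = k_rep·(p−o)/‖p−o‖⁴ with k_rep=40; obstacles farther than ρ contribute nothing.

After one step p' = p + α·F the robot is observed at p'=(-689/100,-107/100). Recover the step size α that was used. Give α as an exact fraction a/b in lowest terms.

α = 1/5

F_att = 5/4·(g−p) = 5/4·(19,-15) = (23.7500,-18.7500)
o1: d²=5 ≤ ρ²=22; F_rep = 40·(-2,-1)/5² = (-3.2000,-1.6000)
o2: d²=386 > ρ²=22 → inactive
F = F_att + ΣF_rep = (20.5500,-20.3500)
Δp = p'−p = (4.1100,-4.0700); α = Δx/Fx = (411/100) / (411/20) = 1/5
check: Δy/Fy = (-407/100) / (-407/20) = 1/5 ✓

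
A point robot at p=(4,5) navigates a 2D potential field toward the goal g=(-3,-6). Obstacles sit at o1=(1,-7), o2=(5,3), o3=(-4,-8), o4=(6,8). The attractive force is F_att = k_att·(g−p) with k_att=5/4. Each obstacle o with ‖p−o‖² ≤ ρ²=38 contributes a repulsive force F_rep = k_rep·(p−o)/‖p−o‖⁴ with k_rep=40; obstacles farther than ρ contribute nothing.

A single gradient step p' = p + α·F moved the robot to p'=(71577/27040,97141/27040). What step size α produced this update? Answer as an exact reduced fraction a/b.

α = 1/8

F_att = 5/4·(g−p) = 5/4·(-7,-11) = (-8.7500,-13.7500)
o1: d²=153 > ρ²=38 → inactive
o2: d²=5 ≤ ρ²=38; F_rep = 40·(-1,2)/5² = (-1.6000,3.2000)
o3: d²=233 > ρ²=38 → inactive
o4: d²=13 ≤ ρ²=38; F_rep = 40·(-2,-3)/13² = (-0.4734,-0.7101)
F = F_att + ΣF_rep = (-10.8234,-11.2601)
Δp = p'−p = (-1.3529,-1.4075); α = Δx/Fx = (-36583/27040) / (-36583/3380) = 1/8
check: Δy/Fy = (-38059/27040) / (-38059/3380) = 1/8 ✓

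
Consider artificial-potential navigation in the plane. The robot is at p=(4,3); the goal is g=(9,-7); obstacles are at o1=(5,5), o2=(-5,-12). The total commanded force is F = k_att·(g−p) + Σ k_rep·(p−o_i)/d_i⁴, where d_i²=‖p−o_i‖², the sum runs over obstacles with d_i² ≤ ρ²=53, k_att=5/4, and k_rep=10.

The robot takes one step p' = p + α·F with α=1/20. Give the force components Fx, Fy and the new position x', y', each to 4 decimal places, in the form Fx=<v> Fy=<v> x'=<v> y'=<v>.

F_att = 5/4·(g−p) = 5/4·(5,-10) = (6.2500,-12.5000)
o1: d²=5 ≤ ρ²=53; F_rep = 10·(-1,-2)/5² = (-0.4000,-0.8000)
o2: d²=306 > ρ²=53 → inactive
F = F_att + ΣF_rep = (5.8500,-13.3000)
p' = p + 1/20·F = (4.2925,2.3350)

Fx=5.8500 Fy=-13.3000 x'=4.2925 y'=2.3350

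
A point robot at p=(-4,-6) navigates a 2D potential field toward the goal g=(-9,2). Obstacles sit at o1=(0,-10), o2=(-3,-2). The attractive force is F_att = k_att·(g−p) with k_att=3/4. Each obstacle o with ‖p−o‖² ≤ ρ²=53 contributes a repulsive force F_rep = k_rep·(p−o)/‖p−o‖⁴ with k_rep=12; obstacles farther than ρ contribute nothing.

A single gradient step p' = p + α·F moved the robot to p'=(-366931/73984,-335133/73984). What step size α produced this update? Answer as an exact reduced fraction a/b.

F_att = 3/4·(g−p) = 3/4·(-5,8) = (-3.7500,6.0000)
o1: d²=32 ≤ ρ²=53; F_rep = 12·(-4,4)/32² = (-0.0469,0.0469)
o2: d²=17 ≤ ρ²=53; F_rep = 12·(-1,-4)/17² = (-0.0415,-0.1661)
F = F_att + ΣF_rep = (-3.8384,5.8808)
Δp = p'−p = (-0.9596,1.4702); α = Δx/Fx = (-70995/73984) / (-70995/18496) = 1/4
check: Δy/Fy = (108771/73984) / (108771/18496) = 1/4 ✓

α = 1/4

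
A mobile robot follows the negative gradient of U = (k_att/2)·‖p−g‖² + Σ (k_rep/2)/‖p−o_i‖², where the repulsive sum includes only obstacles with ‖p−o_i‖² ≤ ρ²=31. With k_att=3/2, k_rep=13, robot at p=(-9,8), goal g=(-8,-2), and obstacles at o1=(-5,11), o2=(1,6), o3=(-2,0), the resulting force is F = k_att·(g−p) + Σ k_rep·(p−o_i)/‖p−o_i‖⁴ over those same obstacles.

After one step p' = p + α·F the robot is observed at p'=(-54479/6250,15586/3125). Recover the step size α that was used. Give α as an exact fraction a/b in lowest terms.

F_att = 3/2·(g−p) = 3/2·(1,-10) = (1.5000,-15.0000)
o1: d²=25 ≤ ρ²=31; F_rep = 13·(-4,-3)/25² = (-0.0832,-0.0624)
o2: d²=104 > ρ²=31 → inactive
o3: d²=113 > ρ²=31 → inactive
F = F_att + ΣF_rep = (1.4168,-15.0624)
Δp = p'−p = (0.2834,-3.0125); α = Δx/Fx = (1771/6250) / (1771/1250) = 1/5
check: Δy/Fy = (-9414/3125) / (-9414/625) = 1/5 ✓

α = 1/5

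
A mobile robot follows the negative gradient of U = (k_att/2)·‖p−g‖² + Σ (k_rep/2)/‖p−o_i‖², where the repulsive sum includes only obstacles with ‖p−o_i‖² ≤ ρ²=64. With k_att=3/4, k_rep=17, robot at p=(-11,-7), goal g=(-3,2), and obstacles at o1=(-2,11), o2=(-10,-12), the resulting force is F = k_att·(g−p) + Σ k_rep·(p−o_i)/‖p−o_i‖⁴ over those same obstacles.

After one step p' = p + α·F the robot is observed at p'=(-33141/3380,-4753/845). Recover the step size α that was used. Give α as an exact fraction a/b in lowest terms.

F_att = 3/4·(g−p) = 3/4·(8,9) = (6.0000,6.7500)
o1: d²=405 > ρ²=64 → inactive
o2: d²=26 ≤ ρ²=64; F_rep = 17·(-1,5)/26² = (-0.0251,0.1257)
F = F_att + ΣF_rep = (5.9749,6.8757)
Δp = p'−p = (1.1950,1.3751); α = Δx/Fx = (4039/3380) / (4039/676) = 1/5
check: Δy/Fy = (1162/845) / (1162/169) = 1/5 ✓

α = 1/5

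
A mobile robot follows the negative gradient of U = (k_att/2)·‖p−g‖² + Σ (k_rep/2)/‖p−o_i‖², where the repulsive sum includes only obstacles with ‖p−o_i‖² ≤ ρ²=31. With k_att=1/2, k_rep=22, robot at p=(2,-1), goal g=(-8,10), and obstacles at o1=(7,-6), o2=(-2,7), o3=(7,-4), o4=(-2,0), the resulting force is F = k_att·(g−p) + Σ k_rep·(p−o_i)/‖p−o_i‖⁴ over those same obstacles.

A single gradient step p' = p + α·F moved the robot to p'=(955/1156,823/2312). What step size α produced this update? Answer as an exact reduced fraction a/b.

α = 1/4

F_att = 1/2·(g−p) = 1/2·(-10,11) = (-5.0000,5.5000)
o1: d²=50 > ρ²=31 → inactive
o2: d²=80 > ρ²=31 → inactive
o3: d²=34 > ρ²=31 → inactive
o4: d²=17 ≤ ρ²=31; F_rep = 22·(4,-1)/17² = (0.3045,-0.0761)
F = F_att + ΣF_rep = (-4.6955,5.4239)
Δp = p'−p = (-1.1739,1.3560); α = Δx/Fx = (-1357/1156) / (-1357/289) = 1/4
check: Δy/Fy = (3135/2312) / (3135/578) = 1/4 ✓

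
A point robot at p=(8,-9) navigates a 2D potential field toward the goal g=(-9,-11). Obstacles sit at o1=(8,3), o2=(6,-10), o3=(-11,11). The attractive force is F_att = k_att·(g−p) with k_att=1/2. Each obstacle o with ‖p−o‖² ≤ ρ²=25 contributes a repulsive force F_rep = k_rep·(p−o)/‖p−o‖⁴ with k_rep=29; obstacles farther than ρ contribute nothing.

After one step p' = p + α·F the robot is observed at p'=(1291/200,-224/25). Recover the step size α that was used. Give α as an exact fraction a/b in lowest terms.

α = 1/4

F_att = 1/2·(g−p) = 1/2·(-17,-2) = (-8.5000,-1.0000)
o1: d²=144 > ρ²=25 → inactive
o2: d²=5 ≤ ρ²=25; F_rep = 29·(2,1)/5² = (2.3200,1.1600)
o3: d²=761 > ρ²=25 → inactive
F = F_att + ΣF_rep = (-6.1800,0.1600)
Δp = p'−p = (-1.5450,0.0400); α = Δx/Fx = (-309/200) / (-309/50) = 1/4
check: Δy/Fy = (1/25) / (4/25) = 1/4 ✓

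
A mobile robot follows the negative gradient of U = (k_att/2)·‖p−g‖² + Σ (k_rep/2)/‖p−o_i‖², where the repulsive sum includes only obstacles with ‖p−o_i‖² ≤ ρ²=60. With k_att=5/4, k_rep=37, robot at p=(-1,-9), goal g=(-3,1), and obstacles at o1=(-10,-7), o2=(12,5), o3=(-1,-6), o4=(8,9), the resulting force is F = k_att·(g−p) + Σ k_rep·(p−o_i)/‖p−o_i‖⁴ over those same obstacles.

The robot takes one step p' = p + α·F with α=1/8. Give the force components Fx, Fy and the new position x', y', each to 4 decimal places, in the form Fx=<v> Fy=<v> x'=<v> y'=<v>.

F_att = 5/4·(g−p) = 5/4·(-2,10) = (-2.5000,12.5000)
o1: d²=85 > ρ²=60 → inactive
o2: d²=365 > ρ²=60 → inactive
o3: d²=9 ≤ ρ²=60; F_rep = 37·(0,-3)/9² = (0.0000,-1.3704)
o4: d²=405 > ρ²=60 → inactive
F = F_att + ΣF_rep = (-2.5000,11.1296)
p' = p + 1/8·F = (-1.3125,-7.6088)

Fx=-2.5000 Fy=11.1296 x'=-1.3125 y'=-7.6088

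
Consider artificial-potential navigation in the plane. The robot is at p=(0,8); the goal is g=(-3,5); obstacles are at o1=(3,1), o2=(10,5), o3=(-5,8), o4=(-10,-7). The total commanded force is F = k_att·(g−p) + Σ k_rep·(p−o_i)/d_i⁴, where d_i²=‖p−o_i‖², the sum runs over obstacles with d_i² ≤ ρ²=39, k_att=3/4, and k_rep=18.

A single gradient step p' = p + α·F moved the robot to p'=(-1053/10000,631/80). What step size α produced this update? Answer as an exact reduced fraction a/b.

α = 1/20

F_att = 3/4·(g−p) = 3/4·(-3,-3) = (-2.2500,-2.2500)
o1: d²=58 > ρ²=39 → inactive
o2: d²=109 > ρ²=39 → inactive
o3: d²=25 ≤ ρ²=39; F_rep = 18·(5,0)/25² = (0.1440,0.0000)
o4: d²=325 > ρ²=39 → inactive
F = F_att + ΣF_rep = (-2.1060,-2.2500)
Δp = p'−p = (-0.1053,-0.1125); α = Δx/Fx = (-1053/10000) / (-1053/500) = 1/20
check: Δy/Fy = (-9/80) / (-9/4) = 1/20 ✓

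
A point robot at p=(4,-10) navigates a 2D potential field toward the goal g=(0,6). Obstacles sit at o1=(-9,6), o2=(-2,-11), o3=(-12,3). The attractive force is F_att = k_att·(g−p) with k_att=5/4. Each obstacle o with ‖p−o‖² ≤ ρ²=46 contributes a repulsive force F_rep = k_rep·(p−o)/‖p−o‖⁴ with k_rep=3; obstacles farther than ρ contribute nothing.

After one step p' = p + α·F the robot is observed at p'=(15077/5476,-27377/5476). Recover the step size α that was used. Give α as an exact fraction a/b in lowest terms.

F_att = 5/4·(g−p) = 5/4·(-4,16) = (-5.0000,20.0000)
o1: d²=425 > ρ²=46 → inactive
o2: d²=37 ≤ ρ²=46; F_rep = 3·(6,1)/37² = (0.0131,0.0022)
o3: d²=425 > ρ²=46 → inactive
F = F_att + ΣF_rep = (-4.9869,20.0022)
Δp = p'−p = (-1.2467,5.0005); α = Δx/Fx = (-6827/5476) / (-6827/1369) = 1/4
check: Δy/Fy = (27383/5476) / (27383/1369) = 1/4 ✓

α = 1/4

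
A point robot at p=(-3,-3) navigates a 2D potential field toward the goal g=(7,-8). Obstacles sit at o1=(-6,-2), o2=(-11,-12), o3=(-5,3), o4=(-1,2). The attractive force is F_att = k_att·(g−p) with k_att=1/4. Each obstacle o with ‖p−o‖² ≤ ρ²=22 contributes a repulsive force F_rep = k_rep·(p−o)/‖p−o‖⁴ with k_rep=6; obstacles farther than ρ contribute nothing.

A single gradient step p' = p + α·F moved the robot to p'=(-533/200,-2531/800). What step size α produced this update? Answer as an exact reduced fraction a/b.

α = 1/8

F_att = 1/4·(g−p) = 1/4·(10,-5) = (2.5000,-1.2500)
o1: d²=10 ≤ ρ²=22; F_rep = 6·(3,-1)/10² = (0.1800,-0.0600)
o2: d²=145 > ρ²=22 → inactive
o3: d²=40 > ρ²=22 → inactive
o4: d²=29 > ρ²=22 → inactive
F = F_att + ΣF_rep = (2.6800,-1.3100)
Δp = p'−p = (0.3350,-0.1638); α = Δx/Fx = (67/200) / (67/25) = 1/8
check: Δy/Fy = (-131/800) / (-131/100) = 1/8 ✓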